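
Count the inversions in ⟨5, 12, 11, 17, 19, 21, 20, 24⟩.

2

Sweep left to right; for each value list the smaller values that follow it:
5: 0
12: 1
11: 0
17: 0
19: 0
21: 1
20: 0
24: 0
Sum: 0 + 1 + 0 + 0 + 0 + 1 + 0 + 0 = 2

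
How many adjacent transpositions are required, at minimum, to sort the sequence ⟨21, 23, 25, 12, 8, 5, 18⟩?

Each adjacent swap fixes exactly one inversion, so the minimum swap count equals the number of inversions.
Count inversions — for each element, later elements that are smaller:
21: 12, 8, 5, 18 → 4
23: 12, 8, 5, 18 → 4
25: 12, 8, 5, 18 → 4
12: 8, 5 → 2
8: 5 → 1
5: none → 0
18: none → 0
Total inversions: 4 + 4 + 4 + 2 + 1 + 0 + 0 = 15

15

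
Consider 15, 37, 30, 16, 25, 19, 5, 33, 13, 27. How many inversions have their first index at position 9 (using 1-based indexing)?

The element at index 9 is 13.
Elements after it: 27
None of them are smaller than 13.

0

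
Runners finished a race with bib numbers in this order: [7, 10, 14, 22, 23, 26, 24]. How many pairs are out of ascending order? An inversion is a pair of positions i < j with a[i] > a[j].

1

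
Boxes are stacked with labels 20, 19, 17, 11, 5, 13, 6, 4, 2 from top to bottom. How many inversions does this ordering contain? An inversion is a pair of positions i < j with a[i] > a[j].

33

Count, for each position, how many later elements it exceeds:
20 → 19, 17, 11, 5, 13, 6, 4, 2 → 8
19 → 17, 11, 5, 13, 6, 4, 2 → 7
17 → 11, 5, 13, 6, 4, 2 → 6
11 → 5, 6, 4, 2 → 4
5 → 4, 2 → 2
13 → 6, 4, 2 → 3
6 → 4, 2 → 2
4 → 2 → 1
2 → none → 0
Sum: 8 + 7 + 6 + 4 + 2 + 3 + 2 + 1 + 0 = 33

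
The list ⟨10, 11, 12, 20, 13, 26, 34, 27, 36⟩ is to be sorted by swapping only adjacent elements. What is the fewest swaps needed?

Minimum adjacent swaps = number of inversions (each swap of adjacent out-of-order elements removes one inversion and no swap can remove more).
Count inversions — for each element, later elements that are smaller:
10: none → 0
11: none → 0
12: none → 0
20: 13 → 1
13: none → 0
26: none → 0
34: 27 → 1
27: none → 0
36: none → 0
Total inversions: 0 + 0 + 0 + 1 + 0 + 0 + 1 + 0 + 0 = 2

2 adjacent swaps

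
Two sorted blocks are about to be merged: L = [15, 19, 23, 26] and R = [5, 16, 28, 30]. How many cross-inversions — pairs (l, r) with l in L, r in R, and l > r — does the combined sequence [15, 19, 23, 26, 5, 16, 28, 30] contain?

For each element r of the right run, count left-run elements greater than r:
r = 5: 15, 19, 23, 26 → 4
r = 16: 19, 23, 26 → 3
r = 28: none → 0
r = 30: none → 0
Cross-inversions: 4 + 3 + 0 + 0 = 7

7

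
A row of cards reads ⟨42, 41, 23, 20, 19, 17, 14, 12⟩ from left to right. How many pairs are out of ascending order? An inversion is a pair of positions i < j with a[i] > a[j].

Sweep left to right; for each value list the smaller values that follow it:
42: 7
41: 6
23: 5
20: 4
19: 3
17: 2
14: 1
12: 0
Sum: 7 + 6 + 5 + 4 + 3 + 2 + 1 + 0 = 28

28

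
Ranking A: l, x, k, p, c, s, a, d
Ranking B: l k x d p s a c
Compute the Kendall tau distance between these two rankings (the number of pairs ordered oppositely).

7

Assign each item its position (1..8) in the first ordering, then rewrite the second ordering as that position sequence:
positions: l→1, x→2, k→3, p→4, c→5, s→6, a→7, d→8
second ordering as positions: [1, 3, 2, 8, 4, 6, 7, 5]
Discordant pairs = inversions in this position sequence.
1: 0
3: 2 → 1
2: 0
8: 4, 6, 7, 5 → 4
4: 0
6: 5 → 1
7: 5 → 1
5: 0
Total: 0 + 1 + 0 + 4 + 0 + 1 + 1 + 0 = 7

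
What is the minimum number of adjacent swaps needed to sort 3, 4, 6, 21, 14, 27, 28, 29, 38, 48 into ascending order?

1

Each adjacent swap fixes exactly one inversion, so the minimum swap count equals the number of inversions.
Count inversions — for each element, later elements that are smaller:
3: none → 0
4: none → 0
6: none → 0
21: 14 → 1
14: none → 0
27: none → 0
28: none → 0
29: none → 0
38: none → 0
48: none → 0
Total inversions: 0 + 0 + 0 + 1 + 0 + 0 + 0 + 0 + 0 + 0 = 1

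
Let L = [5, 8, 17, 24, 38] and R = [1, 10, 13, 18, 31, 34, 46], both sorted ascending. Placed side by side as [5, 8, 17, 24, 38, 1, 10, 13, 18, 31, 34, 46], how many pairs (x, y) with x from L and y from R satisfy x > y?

Take each right-half value and tally the left-half values above it:
r = 1: 5, 8, 17, 24, 38 → 5
r = 10: 17, 24, 38 → 3
r = 13: 17, 24, 38 → 3
r = 18: 24, 38 → 2
r = 31: 38 → 1
r = 34: 38 → 1
r = 46: none → 0
Cross-inversions: 5 + 3 + 3 + 2 + 1 + 1 + 0 = 15

15 cross-inversions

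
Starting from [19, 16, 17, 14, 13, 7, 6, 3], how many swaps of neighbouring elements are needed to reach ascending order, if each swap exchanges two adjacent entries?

There are 27 adjacent swaps.

Minimum adjacent swaps = number of inversions (each swap of adjacent out-of-order elements removes one inversion and no swap can remove more).
Count inversions — for each element, later elements that are smaller:
19: 16, 17, 14, 13, 7, 6, 3 → 7
16: 14, 13, 7, 6, 3 → 5
17: 14, 13, 7, 6, 3 → 5
14: 13, 7, 6, 3 → 4
13: 7, 6, 3 → 3
7: 6, 3 → 2
6: 3 → 1
3: none → 0
Total inversions: 7 + 5 + 5 + 4 + 3 + 2 + 1 + 0 = 27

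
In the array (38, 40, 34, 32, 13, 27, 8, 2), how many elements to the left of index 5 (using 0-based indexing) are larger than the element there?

4

The element at index 5 is 27.
Elements before it: 38, 40, 34, 32, 13
Those larger than 27: 38, 40, 34, 32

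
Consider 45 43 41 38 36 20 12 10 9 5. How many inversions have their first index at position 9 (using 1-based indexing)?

The element at index 9 is 9.
Elements after it: 5
Those smaller than 9: 5

1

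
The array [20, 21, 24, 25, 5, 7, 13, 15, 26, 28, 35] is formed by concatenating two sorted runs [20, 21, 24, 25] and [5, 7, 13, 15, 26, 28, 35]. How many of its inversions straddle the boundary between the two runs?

16

Count, for every r in R, how many entries of L exceed r:
r = 5: 20, 21, 24, 25 → 4
r = 7: 20, 21, 24, 25 → 4
r = 13: 20, 21, 24, 25 → 4
r = 15: 20, 21, 24, 25 → 4
r = 26: none → 0
r = 28: none → 0
r = 35: none → 0
Cross-inversions: 4 + 4 + 4 + 4 + 0 + 0 + 0 = 16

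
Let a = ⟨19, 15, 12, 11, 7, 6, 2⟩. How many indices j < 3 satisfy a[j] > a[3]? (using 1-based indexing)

2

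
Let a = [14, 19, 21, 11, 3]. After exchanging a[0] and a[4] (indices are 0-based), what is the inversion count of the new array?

4 inversions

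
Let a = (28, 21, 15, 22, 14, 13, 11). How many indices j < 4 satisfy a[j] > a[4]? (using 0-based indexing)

4

The element at index 4 is 14.
Elements before it: 28, 21, 15, 22
Those larger than 14: 28, 21, 15, 22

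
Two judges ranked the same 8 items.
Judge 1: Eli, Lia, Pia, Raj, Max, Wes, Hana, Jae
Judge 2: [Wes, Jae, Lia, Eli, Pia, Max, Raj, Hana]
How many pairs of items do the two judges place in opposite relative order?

Assign each item its position (1..8) in the first ordering, then rewrite the second ordering as that position sequence:
positions: Eli→1, Lia→2, Pia→3, Raj→4, Max→5, Wes→6, Hana→7, Jae→8
second ordering as positions: [6, 8, 2, 1, 3, 5, 4, 7]
Discordant pairs = inversions in this position sequence.
6: 2, 1, 3, 5, 4 → 5
8: 2, 1, 3, 5, 4, 7 → 6
2: 1 → 1
1: 0
3: 0
5: 4 → 1
4: 0
7: 0
Total: 5 + 6 + 1 + 0 + 0 + 1 + 0 + 0 = 13

13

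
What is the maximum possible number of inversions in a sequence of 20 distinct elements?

190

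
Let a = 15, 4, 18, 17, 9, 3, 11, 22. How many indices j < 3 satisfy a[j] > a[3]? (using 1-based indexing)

0

The element at index 3 is 18.
Elements before it: 15, 4
None of them are larger than 18.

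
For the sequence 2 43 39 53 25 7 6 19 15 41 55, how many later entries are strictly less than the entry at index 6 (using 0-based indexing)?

0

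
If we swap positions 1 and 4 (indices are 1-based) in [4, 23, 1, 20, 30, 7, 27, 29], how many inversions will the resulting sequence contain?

9 inversions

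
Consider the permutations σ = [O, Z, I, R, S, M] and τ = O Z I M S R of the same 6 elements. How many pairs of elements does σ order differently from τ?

Assign each item its position (1..6) in the first ordering, then rewrite the second ordering as that position sequence:
positions: O→1, Z→2, I→3, R→4, S→5, M→6
second ordering as positions: [1, 2, 3, 6, 5, 4]
Discordant pairs = inversions in this position sequence.
1: 0
2: 0
3: 0
6: 5, 4 → 2
5: 4 → 1
4: 0
Total: 0 + 0 + 0 + 2 + 1 + 0 = 3

3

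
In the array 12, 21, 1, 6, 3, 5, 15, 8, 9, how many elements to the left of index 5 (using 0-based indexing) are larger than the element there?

3

The element at index 5 is 5.
Elements before it: 12, 21, 1, 6, 3
Those larger than 5: 12, 21, 6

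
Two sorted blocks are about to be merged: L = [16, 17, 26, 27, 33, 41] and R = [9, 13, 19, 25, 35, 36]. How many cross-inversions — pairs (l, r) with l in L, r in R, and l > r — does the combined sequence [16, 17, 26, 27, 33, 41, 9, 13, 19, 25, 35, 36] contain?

22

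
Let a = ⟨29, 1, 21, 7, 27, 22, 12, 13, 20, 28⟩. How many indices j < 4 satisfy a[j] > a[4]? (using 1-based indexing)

2 such elements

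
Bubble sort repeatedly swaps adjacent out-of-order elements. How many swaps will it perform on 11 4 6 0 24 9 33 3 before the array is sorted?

The minimum number of adjacent swaps to sort an array equals its inversion count, since every such swap removes exactly one inversion.
Count inversions — for each element, later elements that are smaller:
11: 4, 6, 0, 9, 3 → 5
4: 0, 3 → 2
6: 0, 3 → 2
0: none → 0
24: 9, 3 → 2
9: 3 → 1
33: 3 → 1
3: none → 0
Total inversions: 5 + 2 + 2 + 0 + 2 + 1 + 1 + 0 = 13

13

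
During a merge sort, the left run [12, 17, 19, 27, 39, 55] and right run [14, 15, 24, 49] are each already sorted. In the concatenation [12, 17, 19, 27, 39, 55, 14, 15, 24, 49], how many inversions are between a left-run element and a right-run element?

14 split inversions

Take each right-half value and tally the left-half values above it:
r = 14: 17, 19, 27, 39, 55 → 5
r = 15: 17, 19, 27, 39, 55 → 5
r = 24: 27, 39, 55 → 3
r = 49: 55 → 1
Cross-inversions: 5 + 5 + 3 + 1 = 14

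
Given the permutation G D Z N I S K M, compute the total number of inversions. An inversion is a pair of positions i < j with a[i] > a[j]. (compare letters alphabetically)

For each element, count later entries that are smaller:
G: 1
D: 0
Z: 5
N: 3
I: 0
S: 2
K: 0
M: 0
Sum: 1 + 0 + 5 + 3 + 0 + 2 + 0 + 0 = 11

11 inversions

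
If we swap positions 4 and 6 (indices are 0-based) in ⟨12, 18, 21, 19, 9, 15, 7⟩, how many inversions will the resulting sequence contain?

Inversions: 13

Positions 4 and 6 hold 9 and 7; after swapping, the array is [12, 18, 21, 19, 7, 15, 9].
Sweep left to right; for each value list the smaller values that follow it:
12: 2
18: 3
21: 4
19: 3
7: 0
15: 1
9: 0
Sum: 2 + 3 + 4 + 3 + 0 + 1 + 0 = 13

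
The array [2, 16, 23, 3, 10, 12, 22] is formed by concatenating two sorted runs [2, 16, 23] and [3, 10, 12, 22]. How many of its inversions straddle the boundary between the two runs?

7

Count, for every r in R, how many entries of L exceed r:
r = 3: 16, 23 → 2
r = 10: 16, 23 → 2
r = 12: 16, 23 → 2
r = 22: 23 → 1
Cross-inversions: 2 + 2 + 2 + 1 = 7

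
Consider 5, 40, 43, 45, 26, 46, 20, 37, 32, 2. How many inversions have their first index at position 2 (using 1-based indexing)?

The element at index 2 is 40.
Elements after it: 43, 45, 26, 46, 20, 37, 32, 2
Those smaller than 40: 26, 20, 37, 32, 2

5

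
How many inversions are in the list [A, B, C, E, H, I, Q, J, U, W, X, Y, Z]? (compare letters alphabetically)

Element-by-element contributions:
A → none → 0
B → none → 0
C → none → 0
E → none → 0
H → none → 0
I → none → 0
Q → J → 1
J → none → 0
U → none → 0
W → none → 0
X → none → 0
Y → none → 0
Z → none → 0
Sum: 0 + 0 + 0 + 0 + 0 + 0 + 1 + 0 + 0 + 0 + 0 + 0 + 0 = 1

1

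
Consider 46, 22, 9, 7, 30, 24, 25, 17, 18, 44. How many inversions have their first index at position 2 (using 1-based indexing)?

The element at index 2 is 22.
Elements after it: 9, 7, 30, 24, 25, 17, 18, 44
Those smaller than 22: 9, 7, 17, 18

4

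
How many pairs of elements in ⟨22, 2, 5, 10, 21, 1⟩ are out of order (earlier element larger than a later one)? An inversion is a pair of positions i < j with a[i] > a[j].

9 inversions

Sweep left to right; for each value list the smaller values that follow it:
22 → 2, 5, 10, 21, 1 → 5
2 → 1 → 1
5 → 1 → 1
10 → 1 → 1
21 → 1 → 1
1 → none → 0
Sum: 5 + 1 + 1 + 1 + 1 + 0 = 9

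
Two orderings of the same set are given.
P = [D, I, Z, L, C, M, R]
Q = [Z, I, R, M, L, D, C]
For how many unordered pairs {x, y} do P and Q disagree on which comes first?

Assign each item its position (1..7) in the first ordering, then rewrite the second ordering as that position sequence:
positions: D→1, I→2, Z→3, L→4, C→5, M→6, R→7
second ordering as positions: [3, 2, 7, 6, 4, 1, 5]
Discordant pairs = inversions in this position sequence.
3: 2, 1 → 2
2: 1 → 1
7: 6, 4, 1, 5 → 4
6: 4, 1, 5 → 3
4: 1 → 1
1: 0
5: 0
Total: 2 + 1 + 4 + 3 + 1 + 0 + 0 = 11

11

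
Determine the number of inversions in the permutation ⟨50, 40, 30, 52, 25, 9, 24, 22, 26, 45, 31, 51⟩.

Count, for each position, how many later elements it exceeds:
50: 9
40: 7
30: 5
52: 8
25: 3
9: 0
24: 1
22: 0
26: 0
45: 1
31: 0
51: 0
Sum: 9 + 7 + 5 + 8 + 3 + 0 + 1 + 0 + 0 + 1 + 0 + 0 = 34

34 out-of-order pairs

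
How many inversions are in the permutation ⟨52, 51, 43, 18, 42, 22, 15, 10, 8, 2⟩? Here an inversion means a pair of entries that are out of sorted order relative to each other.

43

For each element, count later entries that are smaller:
52 → 51, 43, 18, 42, 22, 15, 10, 8, 2 → 9
51 → 43, 18, 42, 22, 15, 10, 8, 2 → 8
43 → 18, 42, 22, 15, 10, 8, 2 → 7
18 → 15, 10, 8, 2 → 4
42 → 22, 15, 10, 8, 2 → 5
22 → 15, 10, 8, 2 → 4
15 → 10, 8, 2 → 3
10 → 8, 2 → 2
8 → 2 → 1
2 → none → 0
Sum: 9 + 8 + 7 + 4 + 5 + 4 + 3 + 2 + 1 + 0 = 43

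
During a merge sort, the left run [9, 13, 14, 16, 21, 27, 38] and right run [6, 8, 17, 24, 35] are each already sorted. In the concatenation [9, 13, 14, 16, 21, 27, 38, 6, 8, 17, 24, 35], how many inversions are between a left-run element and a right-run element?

For each element r of the right run, count left-run elements greater than r:
r = 6: 9, 13, 14, 16, 21, 27, 38 → 7
r = 8: 9, 13, 14, 16, 21, 27, 38 → 7
r = 17: 21, 27, 38 → 3
r = 24: 27, 38 → 2
r = 35: 38 → 1
Cross-inversions: 7 + 7 + 3 + 2 + 1 = 20

20 split inversions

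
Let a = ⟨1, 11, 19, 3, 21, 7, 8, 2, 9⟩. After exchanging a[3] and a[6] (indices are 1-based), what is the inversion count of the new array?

Positions 3 and 6 hold 19 and 7; after swapping, the array is [1, 11, 7, 3, 21, 19, 8, 2, 9].
Element-by-element contributions:
1 → none → 0
11 → 7, 3, 8, 2, 9 → 5
7 → 3, 2 → 2
3 → 2 → 1
21 → 19, 8, 2, 9 → 4
19 → 8, 2, 9 → 3
8 → 2 → 1
2 → none → 0
9 → none → 0
Sum: 0 + 5 + 2 + 1 + 4 + 3 + 1 + 0 + 0 = 16

There are 16 inversions.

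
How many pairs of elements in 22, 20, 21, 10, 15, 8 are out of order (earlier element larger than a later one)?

13 out-of-order pairs

Element-by-element contributions:
22: 5
20: 3
21: 3
10: 1
15: 1
8: 0
Sum: 5 + 3 + 3 + 1 + 1 + 0 = 13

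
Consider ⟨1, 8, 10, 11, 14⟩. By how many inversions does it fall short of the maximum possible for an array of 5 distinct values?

10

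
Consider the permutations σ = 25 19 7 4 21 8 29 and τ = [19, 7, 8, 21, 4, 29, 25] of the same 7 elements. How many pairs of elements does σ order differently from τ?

Assign each item its position (1..7) in the first ordering, then rewrite the second ordering as that position sequence:
positions: 25→1, 19→2, 7→3, 4→4, 21→5, 8→6, 29→7
second ordering as positions: [2, 3, 6, 5, 4, 7, 1]
Discordant pairs = inversions in this position sequence.
2: 1 → 1
3: 1 → 1
6: 5, 4, 1 → 3
5: 4, 1 → 2
4: 1 → 1
7: 1 → 1
1: 0
Total: 1 + 1 + 3 + 2 + 1 + 1 + 0 = 9

Discordant pairs: 9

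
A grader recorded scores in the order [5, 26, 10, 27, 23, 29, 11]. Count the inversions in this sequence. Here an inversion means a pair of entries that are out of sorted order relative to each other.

There are 7 inversions.

Sweep left to right; for each value list the smaller values that follow it:
5 → none → 0
26 → 10, 23, 11 → 3
10 → none → 0
27 → 23, 11 → 2
23 → 11 → 1
29 → 11 → 1
11 → none → 0
Sum: 0 + 3 + 0 + 2 + 1 + 1 + 0 = 7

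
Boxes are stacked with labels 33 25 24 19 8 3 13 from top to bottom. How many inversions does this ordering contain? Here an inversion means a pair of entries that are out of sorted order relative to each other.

Count, for each position, how many later elements it exceeds:
33 → 25, 24, 19, 8, 3, 13 → 6
25 → 24, 19, 8, 3, 13 → 5
24 → 19, 8, 3, 13 → 4
19 → 8, 3, 13 → 3
8 → 3 → 1
3 → none → 0
13 → none → 0
Sum: 6 + 5 + 4 + 3 + 1 + 0 + 0 = 19

19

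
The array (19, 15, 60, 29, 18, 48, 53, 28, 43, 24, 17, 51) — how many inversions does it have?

31 inversions

For each element, count later entries that are smaller:
19 → 15, 18, 17 → 3
15 → none → 0
60 → 29, 18, 48, 53, 28, 43, 24, 17, 51 → 9
29 → 18, 28, 24, 17 → 4
18 → 17 → 1
48 → 28, 43, 24, 17 → 4
53 → 28, 43, 24, 17, 51 → 5
28 → 24, 17 → 2
43 → 24, 17 → 2
24 → 17 → 1
17 → none → 0
51 → none → 0
Sum: 3 + 0 + 9 + 4 + 1 + 4 + 5 + 2 + 2 + 1 + 0 + 0 = 31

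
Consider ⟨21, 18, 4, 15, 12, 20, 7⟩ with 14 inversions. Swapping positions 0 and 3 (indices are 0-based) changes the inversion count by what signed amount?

-3

Positions 0 and 3 hold 21 and 15; after swapping, the array is [15, 18, 4, 21, 12, 20, 7].
Element-by-element contributions:
15 → 4, 12, 7 → 3
18 → 4, 12, 7 → 3
4 → none → 0
21 → 12, 20, 7 → 3
12 → 7 → 1
20 → 7 → 1
7 → none → 0
Sum: 3 + 3 + 0 + 3 + 1 + 1 + 0 = 11
Change: 11 − 14 = -3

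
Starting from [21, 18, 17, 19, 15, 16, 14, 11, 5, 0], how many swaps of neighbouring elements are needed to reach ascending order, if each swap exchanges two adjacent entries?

42

Minimum adjacent swaps = number of inversions (each swap of adjacent out-of-order elements removes one inversion and no swap can remove more).
Count inversions — for each element, later elements that are smaller:
21: 18, 17, 19, 15, 16, 14, 11, 5, 0 → 9
18: 17, 15, 16, 14, 11, 5, 0 → 7
17: 15, 16, 14, 11, 5, 0 → 6
19: 15, 16, 14, 11, 5, 0 → 6
15: 14, 11, 5, 0 → 4
16: 14, 11, 5, 0 → 4
14: 11, 5, 0 → 3
11: 5, 0 → 2
5: 0 → 1
0: none → 0
Total inversions: 9 + 7 + 6 + 6 + 4 + 4 + 3 + 2 + 1 + 0 = 42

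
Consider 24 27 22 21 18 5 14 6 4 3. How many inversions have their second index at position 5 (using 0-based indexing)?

5

The element at index 5 is 5.
Elements before it: 24, 27, 22, 21, 18
Those larger than 5: 24, 27, 22, 21, 18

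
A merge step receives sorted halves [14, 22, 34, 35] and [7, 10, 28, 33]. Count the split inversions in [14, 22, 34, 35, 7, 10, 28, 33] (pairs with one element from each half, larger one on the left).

Count, for every r in R, how many entries of L exceed r:
r = 7: 14, 22, 34, 35 → 4
r = 10: 14, 22, 34, 35 → 4
r = 28: 34, 35 → 2
r = 33: 34, 35 → 2
Cross-inversions: 4 + 4 + 2 + 2 = 12

12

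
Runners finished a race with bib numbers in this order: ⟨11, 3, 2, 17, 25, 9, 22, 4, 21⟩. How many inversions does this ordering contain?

Element-by-element contributions:
11 → 3, 2, 9, 4 → 4
3 → 2 → 1
2 → none → 0
17 → 9, 4 → 2
25 → 9, 22, 4, 21 → 4
9 → 4 → 1
22 → 4, 21 → 2
4 → none → 0
21 → none → 0
Sum: 4 + 1 + 0 + 2 + 4 + 1 + 2 + 0 + 0 = 14

Inversions: 14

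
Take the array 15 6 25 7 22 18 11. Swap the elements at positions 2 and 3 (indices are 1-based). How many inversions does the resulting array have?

11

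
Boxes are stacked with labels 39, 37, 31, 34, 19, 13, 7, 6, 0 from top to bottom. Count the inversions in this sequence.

35

Count, for each position, how many later elements it exceeds:
39 → 37, 31, 34, 19, 13, 7, 6, 0 → 8
37 → 31, 34, 19, 13, 7, 6, 0 → 7
31 → 19, 13, 7, 6, 0 → 5
34 → 19, 13, 7, 6, 0 → 5
19 → 13, 7, 6, 0 → 4
13 → 7, 6, 0 → 3
7 → 6, 0 → 2
6 → 0 → 1
0 → none → 0
Sum: 8 + 7 + 5 + 5 + 4 + 3 + 2 + 1 + 0 = 35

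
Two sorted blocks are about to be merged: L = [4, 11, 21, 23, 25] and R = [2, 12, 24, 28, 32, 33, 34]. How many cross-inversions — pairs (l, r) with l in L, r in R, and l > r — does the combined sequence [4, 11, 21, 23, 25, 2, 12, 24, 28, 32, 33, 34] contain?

Count, for every r in R, how many entries of L exceed r:
r = 2: 4, 11, 21, 23, 25 → 5
r = 12: 21, 23, 25 → 3
r = 24: 25 → 1
r = 28: none → 0
r = 32: none → 0
r = 33: none → 0
r = 34: none → 0
Cross-inversions: 5 + 3 + 1 + 0 + 0 + 0 + 0 = 9

9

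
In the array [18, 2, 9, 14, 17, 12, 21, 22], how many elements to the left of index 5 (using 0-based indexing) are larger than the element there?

The element at index 5 is 12.
Elements before it: 18, 2, 9, 14, 17
Those larger than 12: 18, 14, 17

3 such elements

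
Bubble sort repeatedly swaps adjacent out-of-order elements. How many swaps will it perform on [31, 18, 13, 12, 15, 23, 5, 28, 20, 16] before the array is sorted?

24

Each adjacent swap fixes exactly one inversion, so the minimum swap count equals the number of inversions.
Count inversions — for each element, later elements that are smaller:
31: 18, 13, 12, 15, 23, 5, 28, 20, 16 → 9
18: 13, 12, 15, 5, 16 → 5
13: 12, 5 → 2
12: 5 → 1
15: 5 → 1
23: 5, 20, 16 → 3
5: none → 0
28: 20, 16 → 2
20: 16 → 1
16: none → 0
Total inversions: 9 + 5 + 2 + 1 + 1 + 3 + 0 + 2 + 1 + 0 = 24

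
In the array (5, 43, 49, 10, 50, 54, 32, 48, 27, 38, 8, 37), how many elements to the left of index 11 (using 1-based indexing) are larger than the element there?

The element at index 11 is 8.
Elements before it: 5, 43, 49, 10, 50, 54, 32, 48, 27, 38
Those larger than 8: 43, 49, 10, 50, 54, 32, 48, 27, 38

9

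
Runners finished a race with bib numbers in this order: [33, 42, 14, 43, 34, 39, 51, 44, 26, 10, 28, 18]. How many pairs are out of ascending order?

39 out-of-order pairs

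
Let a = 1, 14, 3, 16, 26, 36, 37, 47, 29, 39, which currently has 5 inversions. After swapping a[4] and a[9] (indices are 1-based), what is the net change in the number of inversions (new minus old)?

+3

Positions 4 and 9 hold 16 and 29; after swapping, the array is [1, 14, 3, 29, 26, 36, 37, 47, 16, 39].
Element-by-element contributions:
1: 0
14: 1
3: 0
29: 2
26: 1
36: 1
37: 1
47: 2
16: 0
39: 0
Sum: 0 + 1 + 0 + 2 + 1 + 1 + 1 + 2 + 0 + 0 = 8
Change: 8 − 5 = +3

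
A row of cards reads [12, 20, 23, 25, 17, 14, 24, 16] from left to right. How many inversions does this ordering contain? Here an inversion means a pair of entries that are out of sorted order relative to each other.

Sweep left to right; for each value list the smaller values that follow it:
12 → none → 0
20 → 17, 14, 16 → 3
23 → 17, 14, 16 → 3
25 → 17, 14, 24, 16 → 4
17 → 14, 16 → 2
14 → none → 0
24 → 16 → 1
16 → none → 0
Sum: 0 + 3 + 3 + 4 + 2 + 0 + 1 + 0 = 13

13 out-of-order pairs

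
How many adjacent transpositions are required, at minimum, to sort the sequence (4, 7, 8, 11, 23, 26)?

0 adjacent swaps

Each adjacent swap fixes exactly one inversion, so the minimum swap count equals the number of inversions.
Count inversions — for each element, later elements that are smaller:
4: none → 0
7: none → 0
8: none → 0
11: none → 0
23: none → 0
26: none → 0
Total inversions: 0 + 0 + 0 + 0 + 0 + 0 = 0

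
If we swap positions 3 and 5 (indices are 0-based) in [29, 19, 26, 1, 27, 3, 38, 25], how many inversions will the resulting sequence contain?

Positions 3 and 5 hold 1 and 3; after swapping, the array is [29, 19, 26, 3, 27, 1, 38, 25].
Sweep left to right; for each value list the smaller values that follow it:
29: 6
19: 2
26: 3
3: 1
27: 2
1: 0
38: 1
25: 0
Sum: 6 + 2 + 3 + 1 + 2 + 0 + 1 + 0 = 15

Inversions: 15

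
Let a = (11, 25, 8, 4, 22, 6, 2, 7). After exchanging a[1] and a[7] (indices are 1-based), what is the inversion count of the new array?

Positions 1 and 7 hold 11 and 2; after swapping, the array is [2, 25, 8, 4, 22, 6, 11, 7].
Element-by-element contributions:
2 → none → 0
25 → 8, 4, 22, 6, 11, 7 → 6
8 → 4, 6, 7 → 3
4 → none → 0
22 → 6, 11, 7 → 3
6 → none → 0
11 → 7 → 1
7 → none → 0
Sum: 0 + 6 + 3 + 0 + 3 + 0 + 1 + 0 = 13

13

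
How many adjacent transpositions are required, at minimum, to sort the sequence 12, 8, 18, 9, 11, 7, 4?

Each adjacent swap fixes exactly one inversion, so the minimum swap count equals the number of inversions.
Count inversions — for each element, later elements that are smaller:
12: 8, 9, 11, 7, 4 → 5
8: 7, 4 → 2
18: 9, 11, 7, 4 → 4
9: 7, 4 → 2
11: 7, 4 → 2
7: 4 → 1
4: none → 0
Total inversions: 5 + 2 + 4 + 2 + 2 + 1 + 0 = 16

16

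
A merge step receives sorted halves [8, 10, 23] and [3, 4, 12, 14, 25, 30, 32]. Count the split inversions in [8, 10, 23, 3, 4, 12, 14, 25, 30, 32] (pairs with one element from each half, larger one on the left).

8

Take each right-half value and tally the left-half values above it:
r = 3: 8, 10, 23 → 3
r = 4: 8, 10, 23 → 3
r = 12: 23 → 1
r = 14: 23 → 1
r = 25: none → 0
r = 30: none → 0
r = 32: none → 0
Cross-inversions: 3 + 3 + 1 + 1 + 0 + 0 + 0 = 8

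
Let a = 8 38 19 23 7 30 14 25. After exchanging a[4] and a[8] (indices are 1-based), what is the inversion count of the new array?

14

Positions 4 and 8 hold 23 and 25; after swapping, the array is [8, 38, 19, 25, 7, 30, 14, 23].
Sweep left to right; for each value list the smaller values that follow it:
8: 1
38: 6
19: 2
25: 3
7: 0
30: 2
14: 0
23: 0
Sum: 1 + 6 + 2 + 3 + 0 + 2 + 0 + 0 = 14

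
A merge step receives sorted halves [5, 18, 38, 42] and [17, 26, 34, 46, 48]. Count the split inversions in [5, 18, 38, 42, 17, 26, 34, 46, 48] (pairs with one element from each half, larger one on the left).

Take each right-half value and tally the left-half values above it:
r = 17: 18, 38, 42 → 3
r = 26: 38, 42 → 2
r = 34: 38, 42 → 2
r = 46: none → 0
r = 48: none → 0
Cross-inversions: 3 + 2 + 2 + 0 + 0 = 7

7 split inversions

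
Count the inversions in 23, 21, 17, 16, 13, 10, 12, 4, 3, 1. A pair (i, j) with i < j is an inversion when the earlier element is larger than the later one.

Count, for each position, how many later elements it exceeds:
23: 9
21: 8
17: 7
16: 6
13: 5
10: 3
12: 3
4: 2
3: 1
1: 0
Sum: 9 + 8 + 7 + 6 + 5 + 3 + 3 + 2 + 1 + 0 = 44

Inversions: 44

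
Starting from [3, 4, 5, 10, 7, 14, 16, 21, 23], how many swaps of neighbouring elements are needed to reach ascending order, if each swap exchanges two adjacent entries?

1 swap

Each adjacent swap fixes exactly one inversion, so the minimum swap count equals the number of inversions.
Count inversions — for each element, later elements that are smaller:
3: none → 0
4: none → 0
5: none → 0
10: 7 → 1
7: none → 0
14: none → 0
16: none → 0
21: none → 0
23: none → 0
Total inversions: 0 + 0 + 0 + 1 + 0 + 0 + 0 + 0 + 0 = 1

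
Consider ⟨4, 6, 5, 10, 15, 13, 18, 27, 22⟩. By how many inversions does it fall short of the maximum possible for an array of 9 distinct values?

33

Maximum inversions for 9 distinct elements is C(9, 2) = 9·8/2 = 36.
Current inversions — for each element, count later smaller elements:
4: 0
6: 1
5: 0
10: 0
15: 1
13: 0
18: 0
27: 1
22: 0
Current total: 0 + 1 + 0 + 0 + 1 + 0 + 0 + 1 + 0 = 3
Shortfall: 36 − 3 = 33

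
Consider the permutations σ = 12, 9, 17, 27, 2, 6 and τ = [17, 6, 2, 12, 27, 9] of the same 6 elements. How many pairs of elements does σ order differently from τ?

Assign each item its position (1..6) in the first ordering, then rewrite the second ordering as that position sequence:
positions: 12→1, 9→2, 17→3, 27→4, 2→5, 6→6
second ordering as positions: [3, 6, 5, 1, 4, 2]
Discordant pairs = inversions in this position sequence.
3: 1, 2 → 2
6: 5, 1, 4, 2 → 4
5: 1, 4, 2 → 3
1: 0
4: 2 → 1
2: 0
Total: 2 + 4 + 3 + 0 + 1 + 0 = 10

There are 10 discordant pairs.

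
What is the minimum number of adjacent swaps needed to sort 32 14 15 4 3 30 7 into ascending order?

There are 14 adjacent swaps.

Each adjacent swap fixes exactly one inversion, so the minimum swap count equals the number of inversions.
Count inversions — for each element, later elements that are smaller:
32: 14, 15, 4, 3, 30, 7 → 6
14: 4, 3, 7 → 3
15: 4, 3, 7 → 3
4: 3 → 1
3: none → 0
30: 7 → 1
7: none → 0
Total inversions: 6 + 3 + 3 + 1 + 0 + 1 + 0 = 14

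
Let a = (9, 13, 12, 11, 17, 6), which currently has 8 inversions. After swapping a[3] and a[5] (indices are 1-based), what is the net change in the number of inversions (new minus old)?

Positions 3 and 5 hold 12 and 17; after swapping, the array is [9, 13, 17, 11, 12, 6].
Count, for each position, how many later elements it exceeds:
9: 1
13: 3
17: 3
11: 1
12: 1
6: 0
Sum: 1 + 3 + 3 + 1 + 1 + 0 = 9
Change: 9 − 8 = +1

+1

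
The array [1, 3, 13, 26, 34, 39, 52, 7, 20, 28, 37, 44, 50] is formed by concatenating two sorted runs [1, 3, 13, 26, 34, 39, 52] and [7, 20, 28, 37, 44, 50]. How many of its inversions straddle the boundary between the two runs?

For each element r of the right run, count left-run elements greater than r:
r = 7: 13, 26, 34, 39, 52 → 5
r = 20: 26, 34, 39, 52 → 4
r = 28: 34, 39, 52 → 3
r = 37: 39, 52 → 2
r = 44: 52 → 1
r = 50: 52 → 1
Cross-inversions: 5 + 4 + 3 + 2 + 1 + 1 = 16

16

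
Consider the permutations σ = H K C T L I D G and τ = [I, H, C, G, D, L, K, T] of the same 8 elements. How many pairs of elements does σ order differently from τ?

15

Assign each item its position (1..8) in the first ordering, then rewrite the second ordering as that position sequence:
positions: H→1, K→2, C→3, T→4, L→5, I→6, D→7, G→8
second ordering as positions: [6, 1, 3, 8, 7, 5, 2, 4]
Discordant pairs = inversions in this position sequence.
6: 1, 3, 5, 2, 4 → 5
1: 0
3: 2 → 1
8: 7, 5, 2, 4 → 4
7: 5, 2, 4 → 3
5: 2, 4 → 2
2: 0
4: 0
Total: 5 + 0 + 1 + 4 + 3 + 2 + 0 + 0 = 15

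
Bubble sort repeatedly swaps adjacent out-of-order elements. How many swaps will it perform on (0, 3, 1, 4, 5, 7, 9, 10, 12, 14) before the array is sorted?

1

The minimum number of adjacent swaps to sort an array equals its inversion count, since every such swap removes exactly one inversion.
Count inversions — for each element, later elements that are smaller:
0: none → 0
3: 1 → 1
1: none → 0
4: none → 0
5: none → 0
7: none → 0
9: none → 0
10: none → 0
12: none → 0
14: none → 0
Total inversions: 0 + 1 + 0 + 0 + 0 + 0 + 0 + 0 + 0 + 0 = 1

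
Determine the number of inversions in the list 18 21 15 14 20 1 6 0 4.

Element-by-element contributions:
18: 6
21: 7
15: 5
14: 4
20: 4
1: 1
6: 2
0: 0
4: 0
Sum: 6 + 7 + 5 + 4 + 4 + 1 + 2 + 0 + 0 = 29

29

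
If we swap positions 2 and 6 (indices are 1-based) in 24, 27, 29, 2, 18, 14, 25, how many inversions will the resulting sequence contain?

Inversions: 9

Positions 2 and 6 hold 27 and 14; after swapping, the array is [24, 14, 29, 2, 18, 27, 25].
Element-by-element contributions:
24 → 14, 2, 18 → 3
14 → 2 → 1
29 → 2, 18, 27, 25 → 4
2 → none → 0
18 → none → 0
27 → 25 → 1
25 → none → 0
Sum: 3 + 1 + 4 + 0 + 0 + 1 + 0 = 9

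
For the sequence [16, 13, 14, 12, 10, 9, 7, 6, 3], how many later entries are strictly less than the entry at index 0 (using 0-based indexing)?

8 such elements

The element at index 0 is 16.
Elements after it: 13, 14, 12, 10, 9, 7, 6, 3
Those smaller than 16: 13, 14, 12, 10, 9, 7, 6, 3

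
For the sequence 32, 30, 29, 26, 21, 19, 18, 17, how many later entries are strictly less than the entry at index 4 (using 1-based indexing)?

The element at index 4 is 26.
Elements after it: 21, 19, 18, 17
Those smaller than 26: 21, 19, 18, 17

4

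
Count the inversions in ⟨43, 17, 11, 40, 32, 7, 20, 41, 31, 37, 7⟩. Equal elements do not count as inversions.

31 out-of-order pairs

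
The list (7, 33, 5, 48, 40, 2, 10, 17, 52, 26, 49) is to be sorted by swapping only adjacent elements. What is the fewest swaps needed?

19 adjacent swaps

Minimum adjacent swaps = number of inversions (each swap of adjacent out-of-order elements removes one inversion and no swap can remove more).
Count inversions — for each element, later elements that are smaller:
7: 5, 2 → 2
33: 5, 2, 10, 17, 26 → 5
5: 2 → 1
48: 40, 2, 10, 17, 26 → 5
40: 2, 10, 17, 26 → 4
2: none → 0
10: none → 0
17: none → 0
52: 26, 49 → 2
26: none → 0
49: none → 0
Total inversions: 2 + 5 + 1 + 5 + 4 + 0 + 0 + 0 + 2 + 0 + 0 = 19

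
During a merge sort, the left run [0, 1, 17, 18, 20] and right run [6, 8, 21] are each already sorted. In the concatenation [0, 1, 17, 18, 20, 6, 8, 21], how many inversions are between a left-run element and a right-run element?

6 cross-inversions

Count, for every r in R, how many entries of L exceed r:
r = 6: 17, 18, 20 → 3
r = 8: 17, 18, 20 → 3
r = 21: none → 0
Cross-inversions: 3 + 3 + 0 = 6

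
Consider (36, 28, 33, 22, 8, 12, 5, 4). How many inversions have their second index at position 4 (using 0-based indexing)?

4

The element at index 4 is 8.
Elements before it: 36, 28, 33, 22
Those larger than 8: 36, 28, 33, 22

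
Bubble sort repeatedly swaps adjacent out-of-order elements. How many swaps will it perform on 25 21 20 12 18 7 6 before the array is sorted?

Minimum adjacent swaps = number of inversions (each swap of adjacent out-of-order elements removes one inversion and no swap can remove more).
Count inversions — for each element, later elements that are smaller:
25: 21, 20, 12, 18, 7, 6 → 6
21: 20, 12, 18, 7, 6 → 5
20: 12, 18, 7, 6 → 4
12: 7, 6 → 2
18: 7, 6 → 2
7: 6 → 1
6: none → 0
Total inversions: 6 + 5 + 4 + 2 + 2 + 1 + 0 = 20

20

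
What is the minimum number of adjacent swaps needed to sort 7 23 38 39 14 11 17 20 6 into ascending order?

The minimum number of adjacent swaps to sort an array equals its inversion count, since every such swap removes exactly one inversion.
Count inversions — for each element, later elements that are smaller:
7: 6 → 1
23: 14, 11, 17, 20, 6 → 5
38: 14, 11, 17, 20, 6 → 5
39: 14, 11, 17, 20, 6 → 5
14: 11, 6 → 2
11: 6 → 1
17: 6 → 1
20: 6 → 1
6: none → 0
Total inversions: 1 + 5 + 5 + 5 + 2 + 1 + 1 + 1 + 0 = 21

21 swaps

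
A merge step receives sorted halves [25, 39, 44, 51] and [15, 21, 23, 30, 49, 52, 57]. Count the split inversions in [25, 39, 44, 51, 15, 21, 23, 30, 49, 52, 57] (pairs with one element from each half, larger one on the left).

16

For each element r of the right run, count left-run elements greater than r:
r = 15: 25, 39, 44, 51 → 4
r = 21: 25, 39, 44, 51 → 4
r = 23: 25, 39, 44, 51 → 4
r = 30: 39, 44, 51 → 3
r = 49: 51 → 1
r = 52: none → 0
r = 57: none → 0
Cross-inversions: 4 + 4 + 4 + 3 + 1 + 0 + 0 = 16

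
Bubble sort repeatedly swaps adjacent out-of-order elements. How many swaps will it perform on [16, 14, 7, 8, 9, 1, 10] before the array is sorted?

14

Each adjacent swap fixes exactly one inversion, so the minimum swap count equals the number of inversions.
Count inversions — for each element, later elements that are smaller:
16: 14, 7, 8, 9, 1, 10 → 6
14: 7, 8, 9, 1, 10 → 5
7: 1 → 1
8: 1 → 1
9: 1 → 1
1: none → 0
10: none → 0
Total inversions: 6 + 5 + 1 + 1 + 1 + 0 + 0 = 14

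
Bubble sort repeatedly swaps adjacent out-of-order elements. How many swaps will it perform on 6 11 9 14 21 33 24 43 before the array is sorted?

2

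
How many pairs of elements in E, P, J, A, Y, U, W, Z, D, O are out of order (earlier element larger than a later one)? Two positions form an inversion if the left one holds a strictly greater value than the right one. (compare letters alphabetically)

Inversions: 18

Sweep left to right; for each value list the smaller values that follow it:
E → A, D → 2
P → J, A, D, O → 4
J → A, D → 2
A → none → 0
Y → U, W, D, O → 4
U → D, O → 2
W → D, O → 2
Z → D, O → 2
D → none → 0
O → none → 0
Sum: 2 + 4 + 2 + 0 + 4 + 2 + 2 + 2 + 0 + 0 = 18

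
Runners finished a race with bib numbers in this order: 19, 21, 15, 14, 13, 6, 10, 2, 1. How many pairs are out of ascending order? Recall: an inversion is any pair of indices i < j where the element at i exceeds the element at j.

Count, for each position, how many later elements it exceeds:
19: 7
21: 7
15: 6
14: 5
13: 4
6: 2
10: 2
2: 1
1: 0
Sum: 7 + 7 + 6 + 5 + 4 + 2 + 2 + 1 + 0 = 34

34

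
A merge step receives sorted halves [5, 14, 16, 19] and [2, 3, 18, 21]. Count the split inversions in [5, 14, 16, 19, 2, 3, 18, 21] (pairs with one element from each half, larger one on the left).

Count, for every r in R, how many entries of L exceed r:
r = 2: 5, 14, 16, 19 → 4
r = 3: 5, 14, 16, 19 → 4
r = 18: 19 → 1
r = 21: none → 0
Cross-inversions: 4 + 4 + 1 + 0 = 9

9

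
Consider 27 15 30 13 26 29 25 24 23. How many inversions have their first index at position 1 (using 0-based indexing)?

The element at index 1 is 15.
Elements after it: 30, 13, 26, 29, 25, 24, 23
Those smaller than 15: 13

1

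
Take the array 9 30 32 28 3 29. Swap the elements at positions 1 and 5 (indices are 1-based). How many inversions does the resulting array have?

There are 7 inversions.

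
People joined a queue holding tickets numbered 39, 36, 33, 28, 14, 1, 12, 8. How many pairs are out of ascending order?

For each element, count later entries that are smaller:
39 → 36, 33, 28, 14, 1, 12, 8 → 7
36 → 33, 28, 14, 1, 12, 8 → 6
33 → 28, 14, 1, 12, 8 → 5
28 → 14, 1, 12, 8 → 4
14 → 1, 12, 8 → 3
1 → none → 0
12 → 8 → 1
8 → none → 0
Sum: 7 + 6 + 5 + 4 + 3 + 0 + 1 + 0 = 26

26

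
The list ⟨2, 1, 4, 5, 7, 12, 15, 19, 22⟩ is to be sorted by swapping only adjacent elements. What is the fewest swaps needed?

1 adjacent swap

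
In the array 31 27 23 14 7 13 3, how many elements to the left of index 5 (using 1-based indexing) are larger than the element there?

4

The element at index 5 is 7.
Elements before it: 31, 27, 23, 14
Those larger than 7: 31, 27, 23, 14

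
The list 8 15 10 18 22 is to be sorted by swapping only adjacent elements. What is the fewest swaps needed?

1

The minimum number of adjacent swaps to sort an array equals its inversion count, since every such swap removes exactly one inversion.
Count inversions — for each element, later elements that are smaller:
8: none → 0
15: 10 → 1
10: none → 0
18: none → 0
22: none → 0
Total inversions: 0 + 1 + 0 + 0 + 0 = 1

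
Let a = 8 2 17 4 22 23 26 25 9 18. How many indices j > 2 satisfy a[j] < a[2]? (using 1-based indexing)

0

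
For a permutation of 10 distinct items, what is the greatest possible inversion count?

A reversed (strictly descending) arrangement makes every pair an inversion, giving C(10, 2) inversions.
C(10, 2) = 10·9/2 = 45

45 inversions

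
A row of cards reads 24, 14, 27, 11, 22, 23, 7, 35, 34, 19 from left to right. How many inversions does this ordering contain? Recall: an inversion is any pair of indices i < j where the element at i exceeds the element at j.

For each element, count later entries that are smaller:
24 → 14, 11, 22, 23, 7, 19 → 6
14 → 11, 7 → 2
27 → 11, 22, 23, 7, 19 → 5
11 → 7 → 1
22 → 7, 19 → 2
23 → 7, 19 → 2
7 → none → 0
35 → 34, 19 → 2
34 → 19 → 1
19 → none → 0
Sum: 6 + 2 + 5 + 1 + 2 + 2 + 0 + 2 + 1 + 0 = 21

21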